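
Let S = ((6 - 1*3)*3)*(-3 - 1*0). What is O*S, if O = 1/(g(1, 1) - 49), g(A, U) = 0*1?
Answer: 27/49 ≈ 0.55102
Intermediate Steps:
g(A, U) = 0
O = -1/49 (O = 1/(0 - 49) = 1/(-49) = -1/49 ≈ -0.020408)
S = -27 (S = ((6 - 3)*3)*(-3 + 0) = (3*3)*(-3) = 9*(-3) = -27)
O*S = -1/49*(-27) = 27/49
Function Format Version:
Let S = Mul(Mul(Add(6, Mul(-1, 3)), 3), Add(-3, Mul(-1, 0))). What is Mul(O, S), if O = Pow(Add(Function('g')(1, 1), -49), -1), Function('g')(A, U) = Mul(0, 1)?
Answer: Rational(27, 49) ≈ 0.55102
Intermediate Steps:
Function('g')(A, U) = 0
O = Rational(-1, 49) (O = Pow(Add(0, -49), -1) = Pow(-49, -1) = Rational(-1, 49) ≈ -0.020408)
S = -27 (S = Mul(Mul(Add(6, -3), 3), Add(-3, 0)) = Mul(Mul(3, 3), -3) = Mul(9, -3) = -27)
Mul(O, S) = Mul(Rational(-1, 49), -27) = Rational(27, 49)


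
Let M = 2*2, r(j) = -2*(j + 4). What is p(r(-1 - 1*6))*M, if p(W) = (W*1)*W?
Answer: 144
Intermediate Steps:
r(j) = -8 - 2*j (r(j) = -2*(4 + j) = -8 - 2*j)
p(W) = W**2 (p(W) = W*W = W**2)
M = 4
p(r(-1 - 1*6))*M = (-8 - 2*(-1 - 1*6))**2*4 = (-8 - 2*(-1 - 6))**2*4 = (-8 - 2*(-7))**2*4 = (-8 + 14)**2*4 = 6**2*4 = 36*4 = 144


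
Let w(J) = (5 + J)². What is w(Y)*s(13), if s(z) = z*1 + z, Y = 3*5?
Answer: 10400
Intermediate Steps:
Y = 15
s(z) = 2*z (s(z) = z + z = 2*z)
w(Y)*s(13) = (5 + 15)²*(2*13) = 20²*26 = 400*26 = 10400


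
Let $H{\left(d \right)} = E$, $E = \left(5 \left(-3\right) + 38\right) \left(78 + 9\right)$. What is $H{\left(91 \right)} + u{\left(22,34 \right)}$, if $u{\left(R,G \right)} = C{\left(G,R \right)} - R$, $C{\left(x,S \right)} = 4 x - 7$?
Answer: $2108$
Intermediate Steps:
$C{\left(x,S \right)} = -7 + 4 x$
$u{\left(R,G \right)} = -7 - R + 4 G$ ($u{\left(R,G \right)} = \left(-7 + 4 G\right) - R = -7 - R + 4 G$)
$E = 2001$ ($E = \left(-15 + 38\right) 87 = 23 \cdot 87 = 2001$)
$H{\left(d \right)} = 2001$
$H{\left(91 \right)} + u{\left(22,34 \right)} = 2001 - -107 = 2001 + 107 = 2108$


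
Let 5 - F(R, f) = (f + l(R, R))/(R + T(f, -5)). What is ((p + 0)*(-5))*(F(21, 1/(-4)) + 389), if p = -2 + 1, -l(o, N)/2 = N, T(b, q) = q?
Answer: 126925/64 ≈ 1983.2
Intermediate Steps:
l(o, N) = -2*N
p = -1
F(R, f) = 5 - (f - 2*R)/(-5 + R) (F(R, f) = 5 - (f - 2*R)/(R - 5) = 5 - (f - 2*R)/(-5 + R))
((p + 0)*(-5))*(F(21, 1/(-4)) + 389) = ((-1 + 0)*(-5))*((-25 - 1/(-4) + 7*21)/(-5 + 21) + 389) = (-1*(-5))*((-25 - 1*(-1/4) + 147)/16 + 389) = 5*((-25 + 1/4 + 147)/16 + 389) = 5*((1/16)*(489/4) + 389) = 5*(489/64 + 389) = 5*(25385/64) = 126925/64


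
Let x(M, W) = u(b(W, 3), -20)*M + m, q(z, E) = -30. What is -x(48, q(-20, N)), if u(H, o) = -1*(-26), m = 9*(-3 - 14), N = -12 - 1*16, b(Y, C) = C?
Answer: -1095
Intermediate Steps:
N = -28 (N = -12 - 16 = -28)
m = -153 (m = 9*(-17) = -153)
u(H, o) = 26
x(M, W) = -153 + 26*M (x(M, W) = 26*M - 153 = -153 + 26*M)
-x(48, q(-20, N)) = -(-153 + 26*48) = -(-153 + 1248) = -1*1095 = -1095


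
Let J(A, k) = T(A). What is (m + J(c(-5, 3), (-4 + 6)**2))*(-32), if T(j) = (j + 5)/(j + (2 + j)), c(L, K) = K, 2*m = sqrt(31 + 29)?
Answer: -32 - 32*sqrt(15) ≈ -155.94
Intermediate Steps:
m = sqrt(15) (m = sqrt(31 + 29)/2 = sqrt(60)/2 = (2*sqrt(15))/2 = sqrt(15) ≈ 3.8730)
T(j) = (5 + j)/(2 + 2*j)
J(A, k) = (5 + A)/(2*(1 + A))
(m + J(c(-5, 3), (-4 + 6)**2))*(-32) = (sqrt(15) + (5 + 3)/(2*(1 + 3)))*(-32) = (sqrt(15) + (1/2)*8/4)*(-32) = (sqrt(15) + (1/2)*(1/4)*8)*(-32) = (sqrt(15) + 1)*(-32) = (1 + sqrt(15))*(-32) = -32 - 32*sqrt(15)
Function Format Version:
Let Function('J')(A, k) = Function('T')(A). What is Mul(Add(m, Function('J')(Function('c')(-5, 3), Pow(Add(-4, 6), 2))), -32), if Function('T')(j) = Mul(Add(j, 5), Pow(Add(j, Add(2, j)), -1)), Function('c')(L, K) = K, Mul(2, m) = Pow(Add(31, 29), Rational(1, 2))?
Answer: Add(-32, Mul(-32, Pow(15, Rational(1, 2)))) ≈ -155.94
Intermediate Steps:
m = Pow(15, Rational(1, 2)) (m = Mul(Rational(1, 2), Pow(Add(31, 29), Rational(1, 2))) = Mul(Rational(1, 2), Pow(60, Rational(1, 2))) = Mul(Rational(1, 2), Mul(2, Pow(15, Rational(1, 2)))) = Pow(15, Rational(1, 2)) ≈ 3.8730)
Function('T')(j) = Mul(Pow(Add(2, Mul(2, j)), -1), Add(5, j)) (Function('T')(j) = Mul(Add(5, j), Pow(Add(2, Mul(2, j)), -1)) = Mul(Pow(Add(2, Mul(2, j)), -1), Add(5, j)))
Function('J')(A, k) = Mul(Rational(1, 2), Pow(Add(1, A), -1), Add(5, A))
Mul(Add(m, Function('J')(Function('c')(-5, 3), Pow(Add(-4, 6), 2))), -32) = Mul(Add(Pow(15, Rational(1, 2)), Mul(Rational(1, 2), Pow(Add(1, 3), -1), Add(5, 3))), -32) = Mul(Add(Pow(15, Rational(1, 2)), Mul(Rational(1, 2), Pow(4, -1), 8)), -32) = Mul(Add(Pow(15, Rational(1, 2)), Mul(Rational(1, 2), Rational(1, 4), 8)), -32) = Mul(Add(Pow(15, Rational(1, 2)), 1), -32) = Mul(Add(1, Pow(15, Rational(1, 2))), -32) = Add(-32, Mul(-32, Pow(15, Rational(1, 2))))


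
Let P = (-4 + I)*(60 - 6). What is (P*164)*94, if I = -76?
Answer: -66597120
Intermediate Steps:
P = -4320 (P = (-4 - 76)*(60 - 6) = -80*54 = -4320)
(P*164)*94 = -4320*164*94 = -708480*94 = -66597120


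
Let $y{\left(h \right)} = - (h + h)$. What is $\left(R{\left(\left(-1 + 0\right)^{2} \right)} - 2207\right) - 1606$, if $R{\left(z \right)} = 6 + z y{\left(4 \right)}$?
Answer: $-3815$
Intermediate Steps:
$y{\left(h \right)} = - 2 h$
$R{\left(z \right)} = 6 - 8 z$ ($R{\left(z \right)} = 6 + z \left(\left(-2\right) 4\right) = 6 + z \left(-8\right) = 6 - 8 z$)
$\left(R{\left(\left(-1 + 0\right)^{2} \right)} - 2207\right) - 1606 = \left(\left(6 - 8 \left(-1 + 0\right)^{2}\right) - 2207\right) - 1606 = \left(\left(6 - 8 \left(-1\right)^{2}\right) - 2207\right) - 1606 = \left(\left(6 - 8\right) - 2207\right) - 1606 = \left(-2 - 2207\right) - 1606 = -2209 - 1606 = -3815$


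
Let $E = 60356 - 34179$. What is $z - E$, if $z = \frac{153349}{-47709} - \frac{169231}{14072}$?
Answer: $- \frac{925497364337}{35334792} \approx -26192.0$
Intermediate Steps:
$z = - \frac{538514153}{35334792}$ ($z = 153349 \left(- \frac{1}{47709}\right) - \frac{169231}{14072} = - \frac{8071}{2511} - \frac{169231}{14072} = - \frac{538514153}{35334792} \approx -15.24$)
$E = 26177$ ($E = 60356 - 34179 = 26177$)
$z - E = - \frac{538514153}{35334792} - 26177 = - \frac{925497364337}{35334792}$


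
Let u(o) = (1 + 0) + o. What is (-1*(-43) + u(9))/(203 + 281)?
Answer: 53/484 ≈ 0.10950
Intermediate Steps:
u(o) = 1 + o
(-1*(-43) + u(9))/(203 + 281) = (-1*(-43) + (1 + 9))/(203 + 281) = (43 + 10)/484 = 53*(1/484) = 53/484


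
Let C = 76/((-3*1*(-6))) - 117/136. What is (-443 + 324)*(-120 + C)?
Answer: 999355/72 ≈ 13880.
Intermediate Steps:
C = 4115/1224 (C = 76/((-3*(-6))) - 117*1/136 = 76/18 - 117/136 = 76*(1/18) - 117/136 = 38/9 - 117/136 = 4115/1224 ≈ 3.3619)
(-443 + 324)*(-120 + C) = (-443 + 324)*(-120 + 4115/1224) = -119*(-142765/1224) = 999355/72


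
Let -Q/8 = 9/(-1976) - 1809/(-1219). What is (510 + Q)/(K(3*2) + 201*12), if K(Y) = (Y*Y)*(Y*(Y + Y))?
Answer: 49997939/502223124 ≈ 0.099553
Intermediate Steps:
K(Y) = 2*Y⁴ (K(Y) = Y²*(Y*(2*Y)) = Y²*(2*Y²) = 2*Y⁴)
Q = -3563613/301093 (Q = -8*(9/(-1976) - 1809/(-1219)) = -8*(9*(-1/1976) - 1809*(-1/1219)) = -8*(-9/1976 + 1809/1219) = -8*3563613/2408744 = -3563613/301093 ≈ -11.836)
(510 + Q)/(K(3*2) + 201*12) = (510 - 3563613/301093)/(2*(3*2)⁴ + 201*12) = 149993817/(301093*(2*6⁴ + 2412)) = 149993817/(301093*(2*1296 + 2412)) = 149993817/(301093*(2592 + 2412)) = (149993817/301093)/5004 = (149993817/301093)*(1/5004) = 49997939/502223124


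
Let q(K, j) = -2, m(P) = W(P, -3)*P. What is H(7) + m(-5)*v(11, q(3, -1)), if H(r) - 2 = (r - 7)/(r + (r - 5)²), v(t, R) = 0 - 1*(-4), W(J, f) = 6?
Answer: -118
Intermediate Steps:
m(P) = 6*P
v(t, R) = 4 (v(t, R) = 0 + 4 = 4)
H(r) = 2 + (-7 + r)/(r + (-5 + r)²) (H(r) = 2 + (r - 7)/(r + (r - 5)²) = 2 + (-7 + r)/(r + (-5 + r)²))
H(7) + m(-5)*v(11, q(3, -1)) = (-7 + 2*(-5 + 7)² + 3*7)/(7 + (-5 + 7)²) + (6*(-5))*4 = (-7 + 2*2² + 21)/(7 + 2²) - 30*4 = (-7 + 2*4 + 21)/(7 + 4) - 120 = (-7 + 8 + 21)/11 - 120 = (1/11)*22 - 120 = 2 - 120 = -118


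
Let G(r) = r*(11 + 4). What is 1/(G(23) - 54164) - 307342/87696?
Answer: -40741199/11624904 ≈ -3.5046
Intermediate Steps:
G(r) = 15*r (G(r) = r*15 = 15*r)
1/(G(23) - 54164) - 307342/87696 = 1/(15*23 - 54164) - 307342/87696 = 1/(345 - 54164) - 307342/87696 = 1/(-53819) - 1*757/216 = -1/53819 - 757/216 = -40741199/11624904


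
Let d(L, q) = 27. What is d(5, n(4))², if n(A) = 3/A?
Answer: 729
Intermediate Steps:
d(5, n(4))² = 27² = 729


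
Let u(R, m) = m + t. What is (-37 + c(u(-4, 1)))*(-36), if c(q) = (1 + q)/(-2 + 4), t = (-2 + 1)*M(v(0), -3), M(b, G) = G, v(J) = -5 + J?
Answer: 1242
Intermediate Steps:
t = 3 (t = (-2 + 1)*(-3) = -1*(-3) = 3)
u(R, m) = 3 + m (u(R, m) = m + 3 = 3 + m)
c(q) = 1/2 + q/2 (c(q) = (1 + q)/2 = (1 + q)*(1/2) = 1/2 + q/2)
(-37 + c(u(-4, 1)))*(-36) = (-37 + (1/2 + (3 + 1)/2))*(-36) = (-37 + (1/2 + (1/2)*4))*(-36) = (-37 + (1/2 + 2))*(-36) = (-37 + 5/2)*(-36) = -69/2*(-36) = 1242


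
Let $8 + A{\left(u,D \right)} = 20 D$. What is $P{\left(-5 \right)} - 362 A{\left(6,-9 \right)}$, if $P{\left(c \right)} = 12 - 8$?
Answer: $68060$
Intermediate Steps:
$P{\left(c \right)} = 4$
$A{\left(u,D \right)} = -8 + 20 D$
$P{\left(-5 \right)} - 362 A{\left(6,-9 \right)} = 4 - 362 \left(-8 + 20 \left(-9\right)\right) = 4 - 362 \left(-8 - 180\right) = 4 - -68056 = 4 + 68056 = 68060$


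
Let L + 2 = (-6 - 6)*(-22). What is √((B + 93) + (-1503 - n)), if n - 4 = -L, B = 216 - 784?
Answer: 2*I*√430 ≈ 41.473*I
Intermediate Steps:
L = 262 (L = -2 + (-6 - 6)*(-22) = -2 - 12*(-22) = -2 + 264 = 262)
B = -568
n = -258 (n = 4 - 1*262 = 4 - 262 = -258)
√((B + 93) + (-1503 - n)) = √((-568 + 93) + (-1503 - 1*(-258))) = √(-475 + (-1503 + 258)) = √(-475 - 1245) = √(-1720) = 2*I*√430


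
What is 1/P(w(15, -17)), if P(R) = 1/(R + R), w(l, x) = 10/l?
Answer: 4/3 ≈ 1.3333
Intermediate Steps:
P(R) = 1/(2*R)
1/P(w(15, -17)) = 1/(1/(2*((10/15)))) = 1/(1/(2*((10*(1/15))))) = 1/(1/(2*(⅔))) = 1/((½)*(3/2)) = 1/(¾) = 4/3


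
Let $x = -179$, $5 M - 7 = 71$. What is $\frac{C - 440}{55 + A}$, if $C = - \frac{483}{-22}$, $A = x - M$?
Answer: $\frac{45985}{15356} \approx 2.9946$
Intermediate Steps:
$M = \frac{78}{5}$ ($M = \frac{7}{5} + \frac{1}{5} \cdot 71 = \frac{7}{5} + \frac{71}{5} = \frac{78}{5} \approx 15.6$)
$A = - \frac{973}{5}$ ($A = -179 - \frac{78}{5} = - \frac{973}{5} \approx -194.6$)
$C = \frac{483}{22}$ ($C = \left(-483\right) \left(- \frac{1}{22}\right) = \frac{483}{22} \approx 21.955$)
$\frac{C - 440}{55 + A} = \frac{\frac{483}{22} - 440}{55 - \frac{973}{5}} = - \frac{9197}{22 \left(- \frac{698}{5}\right)} = \left(- \frac{9197}{22}\right) \left(- \frac{5}{698}\right) = \frac{45985}{15356}$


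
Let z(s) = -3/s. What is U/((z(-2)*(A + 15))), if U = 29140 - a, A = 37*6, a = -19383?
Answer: 97046/711 ≈ 136.49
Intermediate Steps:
A = 222
U = 48523 (U = 29140 - 1*(-19383) = 29140 + 19383 = 48523)
U/((z(-2)*(A + 15))) = 48523/(((-3/(-2))*(222 + 15))) = 48523/((-3*(-½)*237)) = 48523/(((3/2)*237)) = 48523/(711/2) = 48523*(2/711) = 97046/711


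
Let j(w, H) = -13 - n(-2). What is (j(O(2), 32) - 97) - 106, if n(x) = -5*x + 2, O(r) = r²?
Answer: -228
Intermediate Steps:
n(x) = 2 - 5*x
j(w, H) = -25 (j(w, H) = -13 - (2 - 5*(-2)) = -13 - (2 + 10) = -13 - 1*12 = -13 - 12 = -25)
(j(O(2), 32) - 97) - 106 = (-25 - 97) - 106 = -122 - 106 = -228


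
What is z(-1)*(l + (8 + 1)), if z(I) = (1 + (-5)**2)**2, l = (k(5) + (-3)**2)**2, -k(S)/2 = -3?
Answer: 158184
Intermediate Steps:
k(S) = 6 (k(S) = -2*(-3) = 6)
l = 225 (l = (6 + (-3)**2)**2 = (6 + 9)**2 = 15**2 = 225)
z(I) = 676 (z(I) = (1 + 25)**2 = 26**2 = 676)
z(-1)*(l + (8 + 1)) = 676*(225 + (8 + 1)) = 676*(225 + 9) = 676*234 = 158184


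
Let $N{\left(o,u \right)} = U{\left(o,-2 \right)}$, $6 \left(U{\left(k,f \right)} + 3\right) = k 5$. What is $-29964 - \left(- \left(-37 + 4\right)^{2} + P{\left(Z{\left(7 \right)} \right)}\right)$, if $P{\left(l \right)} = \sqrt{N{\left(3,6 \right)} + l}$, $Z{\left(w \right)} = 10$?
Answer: $-28875 - \frac{\sqrt{38}}{2} \approx -28878.0$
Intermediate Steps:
$U{\left(k,f \right)} = -3 + \frac{5 k}{6}$ ($U{\left(k,f \right)} = -3 + \frac{k 5}{6} = -3 + \frac{5 k}{6}$)
$N{\left(o,u \right)} = -3 + \frac{5 o}{6}$
$P{\left(l \right)} = \sqrt{- \frac{1}{2} + l}$ ($P{\left(l \right)} = \sqrt{\left(-3 + \frac{5}{6} \cdot 3\right) + l} = \sqrt{\left(-3 + \frac{5}{2}\right) + l} = \sqrt{- \frac{1}{2} + l}$)
$-29964 - \left(- \left(-37 + 4\right)^{2} + P{\left(Z{\left(7 \right)} \right)}\right) = -29964 - \left(\frac{\sqrt{-2 + 4 \cdot 10}}{2} - \left(-37 + 4\right)^{2}\right) = -29964 + \left(\left(-33\right)^{2} - \frac{\sqrt{-2 + 40}}{2}\right) = -29964 + \left(1089 - \frac{\sqrt{38}}{2}\right) = -28875 - \frac{\sqrt{38}}{2}$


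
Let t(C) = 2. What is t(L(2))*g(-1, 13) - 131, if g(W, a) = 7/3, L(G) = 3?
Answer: -379/3 ≈ -126.33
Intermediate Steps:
g(W, a) = 7/3 (g(W, a) = 7*(1/3) = 7/3)
t(L(2))*g(-1, 13) - 131 = 2*(7/3) - 131 = 14/3 - 131 = -379/3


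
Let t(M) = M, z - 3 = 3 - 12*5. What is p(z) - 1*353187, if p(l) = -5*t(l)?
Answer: -352917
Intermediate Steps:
z = -54 (z = 3 + (3 - 12*5) = 3 + (3 - 60) = 3 - 57 = -54)
p(l) = -5*l
p(z) - 1*353187 = -5*(-54) - 1*353187 = 270 - 353187 = -352917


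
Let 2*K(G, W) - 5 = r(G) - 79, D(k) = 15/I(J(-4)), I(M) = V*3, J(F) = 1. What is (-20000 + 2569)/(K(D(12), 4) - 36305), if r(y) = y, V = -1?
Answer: 34862/72689 ≈ 0.47960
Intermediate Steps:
I(M) = -3 (I(M) = -1*3 = -3)
D(k) = -5 (D(k) = 15/(-3) = 15*(-1/3) = -5)
K(G, W) = -37 + G/2 (K(G, W) = 5/2 + (G - 79)/2 = 5/2 + (-79 + G)/2 = 5/2 + (-79/2 + G/2) = -37 + G/2)
(-20000 + 2569)/(K(D(12), 4) - 36305) = (-20000 + 2569)/((-37 + (1/2)*(-5)) - 36305) = -17431/((-37 - 5/2) - 36305) = -17431/(-79/2 - 36305) = -17431/(-72689/2) = -17431*(-2/72689) = 34862/72689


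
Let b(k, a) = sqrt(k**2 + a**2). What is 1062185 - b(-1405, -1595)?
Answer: 1062185 - 5*sqrt(180722) ≈ 1.0601e+6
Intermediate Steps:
b(k, a) = sqrt(a**2 + k**2)
1062185 - b(-1405, -1595) = 1062185 - sqrt((-1595)**2 + (-1405)**2) = 1062185 - sqrt(2544025 + 1974025) = 1062185 - sqrt(4518050) = 1062185 - 5*sqrt(180722)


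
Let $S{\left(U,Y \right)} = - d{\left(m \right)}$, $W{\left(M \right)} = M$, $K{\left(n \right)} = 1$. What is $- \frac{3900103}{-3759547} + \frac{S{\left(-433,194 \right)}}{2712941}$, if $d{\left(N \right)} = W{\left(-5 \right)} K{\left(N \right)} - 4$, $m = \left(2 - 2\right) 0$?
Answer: $\frac{961889378986}{927220836157} \approx 1.0374$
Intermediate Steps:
$m = 0$ ($m = 0 \cdot 0 = 0$)
$d{\left(N \right)} = -9$ ($d{\left(N \right)} = \left(-5\right) 1 - 4 = -5 - 4 = -9$)
$S{\left(U,Y \right)} = 9$ ($S{\left(U,Y \right)} = \left(-1\right) \left(-9\right) = 9$)
$- \frac{3900103}{-3759547} + \frac{S{\left(-433,194 \right)}}{2712941} = - \frac{3900103}{-3759547} + \frac{9}{2712941} = \left(-3900103\right) \left(- \frac{1}{3759547}\right) + 9 \cdot \frac{1}{2712941} = \frac{3900103}{3759547} + \frac{9}{2712941} = \frac{961889378986}{927220836157}$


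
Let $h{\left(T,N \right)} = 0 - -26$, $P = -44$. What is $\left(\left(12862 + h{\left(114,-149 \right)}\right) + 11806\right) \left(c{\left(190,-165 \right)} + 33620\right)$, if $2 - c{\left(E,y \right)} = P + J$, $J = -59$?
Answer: $832805150$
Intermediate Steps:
$c{\left(E,y \right)} = 105$ ($c{\left(E,y \right)} = 2 - \left(-44 - 59\right) = 2 - -103 = 2 + 103 = 105$)
$h{\left(T,N \right)} = 26$ ($h{\left(T,N \right)} = 0 + 26 = 26$)
$\left(\left(12862 + h{\left(114,-149 \right)}\right) + 11806\right) \left(c{\left(190,-165 \right)} + 33620\right) = \left(\left(12862 + 26\right) + 11806\right) \left(105 + 33620\right) = \left(12888 + 11806\right) 33725 = 24694 \cdot 33725 = 832805150$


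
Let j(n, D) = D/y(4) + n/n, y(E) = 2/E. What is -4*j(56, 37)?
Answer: -300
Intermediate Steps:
j(n, D) = 1 + 2*D (j(n, D) = D/((2/4)) + n/n = D/((2*(¼))) + 1 = D/(½) + 1 = D*2 + 1 = 2*D + 1 = 1 + 2*D)
-4*j(56, 37) = -4*(1 + 2*37) = -4*(1 + 74) = -4*75 = -300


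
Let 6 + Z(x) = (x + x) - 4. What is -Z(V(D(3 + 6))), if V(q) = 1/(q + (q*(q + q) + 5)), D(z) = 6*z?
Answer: 58908/5891 ≈ 9.9997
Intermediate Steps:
V(q) = 1/(5 + q + 2*q**2) (V(q) = 1/(q + (q*(2*q) + 5)) = 1/(q + (2*q**2 + 5)) = 1/(q + (5 + 2*q**2)) = 1/(5 + q + 2*q**2))
Z(x) = -10 + 2*x (Z(x) = -6 + ((x + x) - 4) = -6 + (2*x - 4) = -6 + (-4 + 2*x) = -10 + 2*x)
-Z(V(D(3 + 6))) = -(-10 + 2/(5 + 6*(3 + 6) + 2*(6*(3 + 6))**2)) = -(-10 + 2/(5 + 6*9 + 2*(6*9)**2)) = -(-10 + 2/(5 + 54 + 2*54**2)) = -(-10 + 2/(5 + 54 + 2*2916)) = -(-10 + 2/(5 + 54 + 5832)) = -(-10 + 2/5891) = -1*(-58908/5891) = 58908/5891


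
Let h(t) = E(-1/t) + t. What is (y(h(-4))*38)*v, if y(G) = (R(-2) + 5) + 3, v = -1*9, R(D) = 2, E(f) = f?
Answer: -3420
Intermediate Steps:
h(t) = t - 1/t (h(t) = -1/t + t = t - 1/t)
v = -9
y(G) = 10 (y(G) = (2 + 5) + 3 = 7 + 3 = 10)
(y(h(-4))*38)*v = (10*38)*(-9) = 380*(-9) = -3420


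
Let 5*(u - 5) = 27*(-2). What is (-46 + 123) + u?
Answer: 356/5 ≈ 71.200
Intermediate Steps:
u = -29/5 (u = 5 + (27*(-2))/5 = 5 + (⅕)*(-54) = 5 - 54/5 = -29/5 ≈ -5.8000)
(-46 + 123) + u = (-46 + 123) - 29/5 = 77 - 29/5 = 356/5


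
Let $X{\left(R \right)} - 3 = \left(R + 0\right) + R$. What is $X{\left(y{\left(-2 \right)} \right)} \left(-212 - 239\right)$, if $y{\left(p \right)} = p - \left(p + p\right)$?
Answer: $-3157$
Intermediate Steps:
$y{\left(p \right)} = - p$ ($y{\left(p \right)} = p - 2 p = - p$)
$X{\left(R \right)} = 3 + 2 R$ ($X{\left(R \right)} = 3 + \left(\left(R + 0\right) + R\right) = 3 + \left(R + R\right) = 3 + 2 R$)
$X{\left(y{\left(-2 \right)} \right)} \left(-212 - 239\right) = \left(3 + 2 \left(\left(-1\right) \left(-2\right)\right)\right) \left(-212 - 239\right) = \left(3 + 2 \cdot 2\right) \left(-451\right) = \left(3 + 4\right) \left(-451\right) = 7 \left(-451\right) = -3157$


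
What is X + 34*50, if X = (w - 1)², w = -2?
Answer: 1709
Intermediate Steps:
X = 9 (X = (-2 - 1)² = (-3)² = 9)
X + 34*50 = 9 + 34*50 = 9 + 1700 = 1709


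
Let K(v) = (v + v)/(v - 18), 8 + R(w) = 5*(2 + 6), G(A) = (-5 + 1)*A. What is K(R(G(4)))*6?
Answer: 192/7 ≈ 27.429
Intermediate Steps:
G(A) = -4*A
R(w) = 32 (R(w) = -8 + 5*(2 + 6) = -8 + 5*8 = -8 + 40 = 32)
K(v) = 2*v/(-18 + v) (K(v) = (2*v)/(-18 + v) = 2*v/(-18 + v))
K(R(G(4)))*6 = (2*32/(-18 + 32))*6 = (2*32/14)*6 = (2*32*(1/14))*6 = (32/7)*6 = 192/7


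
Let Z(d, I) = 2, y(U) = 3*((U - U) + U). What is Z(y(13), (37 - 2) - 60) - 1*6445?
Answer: -6443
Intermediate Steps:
y(U) = 3*U (y(U) = 3*(0 + U) = 3*U)
Z(y(13), (37 - 2) - 60) - 1*6445 = 2 - 1*6445 = 2 - 6445 = -6443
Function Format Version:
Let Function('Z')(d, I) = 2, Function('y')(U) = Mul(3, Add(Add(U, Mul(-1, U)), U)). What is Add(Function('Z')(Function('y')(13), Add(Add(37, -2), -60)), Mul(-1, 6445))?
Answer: -6443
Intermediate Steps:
Function('y')(U) = Mul(3, U) (Function('y')(U) = Mul(3, Add(0, U)) = Mul(3, U))
Add(Function('Z')(Function('y')(13), Add(Add(37, -2), -60)), Mul(-1, 6445)) = Add(2, Mul(-1, 6445)) = Add(2, -6445) = -6443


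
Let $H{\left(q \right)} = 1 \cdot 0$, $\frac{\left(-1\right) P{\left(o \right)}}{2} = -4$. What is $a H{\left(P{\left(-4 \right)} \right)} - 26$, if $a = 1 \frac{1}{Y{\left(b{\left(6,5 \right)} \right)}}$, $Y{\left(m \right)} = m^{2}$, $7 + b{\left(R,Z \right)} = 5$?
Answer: $-26$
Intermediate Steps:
$P{\left(o \right)} = 8$ ($P{\left(o \right)} = \left(-2\right) \left(-4\right) = 8$)
$H{\left(q \right)} = 0$
$b{\left(R,Z \right)} = -2$ ($b{\left(R,Z \right)} = -7 + 5 = -2$)
$a = \frac{1}{4}$ ($a = 1 \frac{1}{\left(-2\right)^{2}} = 1 \cdot \frac{1}{4} = \frac{1}{4} \approx 0.25$)
$a H{\left(P{\left(-4 \right)} \right)} - 26 = \frac{1}{4} \cdot 0 - 26 = 0 - 26 = -26$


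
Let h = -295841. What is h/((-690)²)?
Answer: -295841/476100 ≈ -0.62138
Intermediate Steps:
h/((-690)²) = -295841/((-690)²) = -295841/476100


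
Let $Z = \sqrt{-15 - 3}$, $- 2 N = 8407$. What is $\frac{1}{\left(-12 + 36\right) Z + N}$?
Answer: $- \frac{16814}{70719121} - \frac{288 i \sqrt{2}}{70719121} \approx -0.00023776 - 5.7593 \cdot 10^{-6} i$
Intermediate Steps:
$N = - \frac{8407}{2}$ ($N = \left(- \frac{1}{2}\right) 8407 = - \frac{8407}{2} \approx -4203.5$)
$Z = 3 i \sqrt{2}$ ($Z = \sqrt{-18} = 3 i \sqrt{2} \approx 4.2426 i$)
$\frac{1}{\left(-12 + 36\right) Z + N} = \frac{1}{\left(-12 + 36\right) 3 i \sqrt{2} - \frac{8407}{2}} = \frac{1}{24 \cdot 3 i \sqrt{2} - \frac{8407}{2}} = \frac{1}{72 i \sqrt{2} - \frac{8407}{2}} = \frac{1}{- \frac{8407}{2} + 72 i \sqrt{2}}$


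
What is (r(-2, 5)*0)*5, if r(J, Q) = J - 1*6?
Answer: 0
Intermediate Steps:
r(J, Q) = -6 + J (r(J, Q) = J - 6 = -6 + J)
(r(-2, 5)*0)*5 = ((-6 - 2)*0)*5 = -8*0*5 = 0*5 = 0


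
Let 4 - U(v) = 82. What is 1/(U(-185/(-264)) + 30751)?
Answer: 1/30673 ≈ 3.2602e-5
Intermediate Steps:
U(v) = -78 (U(v) = 4 - 1*82 = 4 - 82 = -78)
1/(U(-185/(-264)) + 30751) = 1/(-78 + 30751) = 1/30673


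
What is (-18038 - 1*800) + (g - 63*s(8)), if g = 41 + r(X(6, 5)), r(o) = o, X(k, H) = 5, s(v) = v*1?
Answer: -19296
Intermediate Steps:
s(v) = v
g = 46 (g = 41 + 5 = 46)
(-18038 - 1*800) + (g - 63*s(8)) = (-18038 - 1*800) + (46 - 63*8) = (-18038 - 800) + (46 - 504) = -18838 - 458 = -19296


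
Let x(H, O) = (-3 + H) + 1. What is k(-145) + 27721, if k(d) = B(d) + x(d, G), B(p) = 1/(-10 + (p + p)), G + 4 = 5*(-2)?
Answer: 8272199/300 ≈ 27574.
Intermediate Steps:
G = -14 (G = -4 + 5*(-2) = -4 - 10 = -14)
x(H, O) = -2 + H
B(p) = 1/(-10 + 2*p)
k(d) = -2 + d + 1/(2*(-5 + d)) (k(d) = 1/(2*(-5 + d)) + (-2 + d) = -2 + d + 1/(2*(-5 + d)))
k(-145) + 27721 = (½ + (-5 - 145)*(-2 - 145))/(-5 - 145) + 27721 = (½ - 150*(-147))/(-150) + 27721 = -(½ + 22050)/150 + 27721 = -1/150*44101/2 + 27721 = -44101/300 + 27721 = 8272199/300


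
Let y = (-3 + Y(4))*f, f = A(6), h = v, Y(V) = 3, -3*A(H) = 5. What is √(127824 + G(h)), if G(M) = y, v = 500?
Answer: 4*√7989 ≈ 357.52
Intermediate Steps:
A(H) = -5/3 (A(H) = -⅓*5 = -5/3)
h = 500
f = -5/3 ≈ -1.6667
y = 0 (y = (-3 + 3)*(-5/3) = 0*(-5/3) = 0)
G(M) = 0
√(127824 + G(h)) = √(127824 + 0) = √127824 = 4*√7989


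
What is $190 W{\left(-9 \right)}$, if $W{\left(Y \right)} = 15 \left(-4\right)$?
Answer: $-11400$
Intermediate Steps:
$W{\left(Y \right)} = -60$
$190 W{\left(-9 \right)} = 190 \left(-60\right) = -11400$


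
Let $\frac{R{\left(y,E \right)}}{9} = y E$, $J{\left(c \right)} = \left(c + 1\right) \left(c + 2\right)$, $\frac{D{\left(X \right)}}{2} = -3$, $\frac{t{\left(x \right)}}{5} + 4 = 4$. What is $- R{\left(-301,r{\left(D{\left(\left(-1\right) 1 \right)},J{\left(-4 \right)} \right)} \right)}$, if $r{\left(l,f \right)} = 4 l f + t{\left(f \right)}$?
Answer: $-390096$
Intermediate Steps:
$t{\left(x \right)} = 0$ ($t{\left(x \right)} = -20 + 5 \cdot 4 = -20 + 20 = 0$)
$D{\left(X \right)} = -6$ ($D{\left(X \right)} = 2 \left(-3\right) = -6$)
$J{\left(c \right)} = \left(1 + c\right) \left(2 + c\right)$
$r{\left(l,f \right)} = 4 f l$ ($r{\left(l,f \right)} = 4 l f + 0 = 4 f l + 0 = 4 f l$)
$R{\left(y,E \right)} = 9 E y$ ($R{\left(y,E \right)} = 9 y E = 9 E y$)
$- R{\left(-301,r{\left(D{\left(\left(-1\right) 1 \right)},J{\left(-4 \right)} \right)} \right)} = - 9 \cdot 4 \left(2 + \left(-4\right)^{2} + 3 \left(-4\right)\right) \left(-6\right) \left(-301\right) = - 9 \cdot 4 \left(2 + 16 - 12\right) \left(-6\right) \left(-301\right) = - 9 \cdot 4 \cdot 6 \left(-6\right) \left(-301\right) = - 9 \left(-144\right) \left(-301\right) = \left(-1\right) 390096 = -390096$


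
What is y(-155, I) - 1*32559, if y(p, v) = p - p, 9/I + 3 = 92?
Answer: -32559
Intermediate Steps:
I = 9/89 (I = 9/(-3 + 92) = 9/89 ≈ 0.10112)
y(p, v) = 0
y(-155, I) - 1*32559 = 0 - 1*32559 = 0 - 32559 = -32559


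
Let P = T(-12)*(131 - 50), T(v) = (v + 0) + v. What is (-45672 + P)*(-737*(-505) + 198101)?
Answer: -27154738176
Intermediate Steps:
T(v) = 2*v (T(v) = v + v = 2*v)
P = -1944 (P = (2*(-12))*(131 - 50) = -24*81 = -1944)
(-45672 + P)*(-737*(-505) + 198101) = (-45672 - 1944)*(-737*(-505) + 198101) = -47616*(372185 + 198101) = -47616*570286 = -27154738176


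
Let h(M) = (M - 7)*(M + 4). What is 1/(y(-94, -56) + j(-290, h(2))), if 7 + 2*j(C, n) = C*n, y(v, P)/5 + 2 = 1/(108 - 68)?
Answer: 8/34693 ≈ 0.00023059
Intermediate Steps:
h(M) = (-7 + M)*(4 + M)
y(v, P) = -79/8 (y(v, P) = -10 + 5/(108 - 68) = -10 + 5/40 = -10 + 5*(1/40) = -10 + ⅛ = -79/8)
j(C, n) = -7/2 + C*n/2 (j(C, n) = -7/2 + (C*n)/2 = -7/2 + C*n/2)
1/(y(-94, -56) + j(-290, h(2))) = 1/(-79/8 + (-7/2 + (½)*(-290)*(-28 + 2² - 3*2))) = 1/(-79/8 + (-7/2 + (½)*(-290)*(-28 + 4 - 6))) = 1/(-79/8 + (-7/2 + (½)*(-290)*(-30))) = 1/(-79/8 + (-7/2 + 4350)) = 1/(-79/8 + 8693/2) = 1/(34693/8) = 8/34693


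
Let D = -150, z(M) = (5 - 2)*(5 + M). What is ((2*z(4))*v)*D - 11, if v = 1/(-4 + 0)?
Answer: 2014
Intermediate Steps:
z(M) = 15 + 3*M (z(M) = 3*(5 + M) = 15 + 3*M)
v = -1/4 (v = 1/(-4) = -1/4 ≈ -0.25000)
((2*z(4))*v)*D - 11 = ((2*(15 + 3*4))*(-1/4))*(-150) - 11 = ((2*(15 + 12))*(-1/4))*(-150) - 11 = ((2*27)*(-1/4))*(-150) - 11 = (54*(-1/4))*(-150) - 11 = -27/2*(-150) - 11 = 2025 - 11 = 2014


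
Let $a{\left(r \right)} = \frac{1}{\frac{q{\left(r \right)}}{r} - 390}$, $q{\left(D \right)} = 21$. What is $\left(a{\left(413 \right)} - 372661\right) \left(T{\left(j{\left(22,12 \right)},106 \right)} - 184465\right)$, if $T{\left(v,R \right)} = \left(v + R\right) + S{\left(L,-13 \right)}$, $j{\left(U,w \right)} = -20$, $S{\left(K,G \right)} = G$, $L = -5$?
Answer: $\frac{526980761468304}{7669} \approx 6.8716 \cdot 10^{10}$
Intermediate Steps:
$T{\left(v,R \right)} = -13 + R + v$ ($T{\left(v,R \right)} = \left(v + R\right) - 13 = \left(R + v\right) - 13 = -13 + R + v$)
$a{\left(r \right)} = \frac{1}{-390 + \frac{21}{r}}$ ($a{\left(r \right)} = \frac{1}{\frac{21}{r} - 390} = \frac{1}{-390 + \frac{21}{r}}$)
$\left(a{\left(413 \right)} - 372661\right) \left(T{\left(j{\left(22,12 \right)},106 \right)} - 184465\right) = \left(\left(-1\right) 413 \frac{1}{-21 + 390 \cdot 413} - 372661\right) \left(\left(-13 + 106 - 20\right) - 184465\right) = \left(\left(-1\right) 413 \frac{1}{-21 + 161070} - 372661\right) \left(73 - 184465\right) = \left(\left(-1\right) 413 \cdot \frac{1}{161049} - 372661\right) \left(-184392\right) = \left(- \frac{59}{23007} - 372661\right) \left(-184392\right) = \left(- \frac{8573811686}{23007}\right) \left(-184392\right) = \frac{526980761468304}{7669}$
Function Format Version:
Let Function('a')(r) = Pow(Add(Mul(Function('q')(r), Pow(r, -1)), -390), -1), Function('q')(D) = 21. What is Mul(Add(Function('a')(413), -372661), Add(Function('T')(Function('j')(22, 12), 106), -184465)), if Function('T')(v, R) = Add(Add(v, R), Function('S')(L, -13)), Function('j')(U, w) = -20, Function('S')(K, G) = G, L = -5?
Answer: Rational(526980761468304, 7669) ≈ 6.8716e+10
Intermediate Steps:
Function('T')(v, R) = Add(-13, R, v) (Function('T')(v, R) = Add(Add(v, R), -13) = Add(Add(R, v), -13) = Add(-13, R, v))
Function('a')(r) = Pow(Add(-390, Mul(21, Pow(r, -1))), -1) (Function('a')(r) = Pow(Add(Mul(21, Pow(r, -1)), -390), -1) = Pow(Add(-390, Mul(21, Pow(r, -1))), -1))
Mul(Add(Function('a')(413), -372661), Add(Function('T')(Function('j')(22, 12), 106), -184465)) = Mul(Add(Mul(-1, 413, Pow(Add(-21, Mul(390, 413)), -1)), -372661), Add(Add(-13, 106, -20), -184465)) = Mul(Add(Mul(-1, 413, Pow(Add(-21, 161070), -1)), -372661), Add(73, -184465)) = Mul(Add(Mul(-1, 413, Pow(161049, -1)), -372661), -184392) = Mul(Add(Mul(-1, 413, Rational(1, 161049)), -372661), -184392) = Mul(Add(Rational(-59, 23007), -372661), -184392) = Mul(Rational(-8573811686, 23007), -184392) = Rational(526980761468304, 7669)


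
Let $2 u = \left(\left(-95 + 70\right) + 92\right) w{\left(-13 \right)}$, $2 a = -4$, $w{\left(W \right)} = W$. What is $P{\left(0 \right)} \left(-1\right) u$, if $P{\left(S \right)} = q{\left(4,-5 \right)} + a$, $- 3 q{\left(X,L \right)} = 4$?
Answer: $- \frac{4355}{3} \approx -1451.7$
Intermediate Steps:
$q{\left(X,L \right)} = - \frac{4}{3}$ ($q{\left(X,L \right)} = \left(- \frac{1}{3}\right) 4 = - \frac{4}{3}$)
$a = -2$ ($a = \frac{1}{2} \left(-4\right) = -2$)
$P{\left(S \right)} = - \frac{10}{3}$ ($P{\left(S \right)} = - \frac{4}{3} - 2 = - \frac{10}{3}$)
$u = - \frac{871}{2}$ ($u = \frac{\left(\left(-95 + 70\right) + 92\right) \left(-13\right)}{2} = \frac{\left(-25 + 92\right) \left(-13\right)}{2} = \frac{67 \left(-13\right)}{2} = \frac{1}{2} \left(-871\right) = - \frac{871}{2} \approx -435.5$)
$P{\left(0 \right)} \left(-1\right) u = \left(- \frac{10}{3}\right) \left(-1\right) \left(- \frac{871}{2}\right) = \frac{10}{3} \left(- \frac{871}{2}\right) = - \frac{4355}{3}$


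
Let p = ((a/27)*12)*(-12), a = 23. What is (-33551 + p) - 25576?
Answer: -177749/3 ≈ -59250.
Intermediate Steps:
p = -368/3 (p = ((23/27)*12)*(-12) = (92/9)*(-12) = -368/3 ≈ -122.67)
(-33551 + p) - 25576 = (-33551 - 368/3) - 25576 = -101021/3 - 25576 = -177749/3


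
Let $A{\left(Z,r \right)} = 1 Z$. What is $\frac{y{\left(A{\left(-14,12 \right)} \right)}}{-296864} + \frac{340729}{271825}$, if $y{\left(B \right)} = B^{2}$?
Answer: $\frac{25274224039}{20173764200} \approx 1.2528$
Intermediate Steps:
$A{\left(Z,r \right)} = Z$
$\frac{y{\left(A{\left(-14,12 \right)} \right)}}{-296864} + \frac{340729}{271825} = \frac{\left(-14\right)^{2}}{-296864} + \frac{340729}{271825} = 196 \left(- \frac{1}{296864}\right) + 340729 \cdot \frac{1}{271825} = - \frac{49}{74216} + \frac{340729}{271825} = \frac{25274224039}{20173764200}$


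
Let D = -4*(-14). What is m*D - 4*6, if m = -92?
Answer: -5176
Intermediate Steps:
D = 56
m*D - 4*6 = -92*56 - 4*6 = -5152 - 24 = -5176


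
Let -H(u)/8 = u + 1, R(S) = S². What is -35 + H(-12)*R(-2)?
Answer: 317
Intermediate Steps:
H(u) = -8 - 8*u (H(u) = -8*(u + 1) = -8*(1 + u) = -8 - 8*u)
-35 + H(-12)*R(-2) = -35 + (-8 - 8*(-12))*(-2)² = -35 + (-8 + 96)*4 = -35 + 88*4 = -35 + 352 = 317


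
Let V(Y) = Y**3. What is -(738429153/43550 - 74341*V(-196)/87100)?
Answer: -280615047041/43550 ≈ -6.4435e+6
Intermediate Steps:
-(738429153/43550 - 74341*V(-196)/87100) = -74341/((-87100/(-19866 + (-196)**3))) = -74341/((-87100/(-19866 - 7529536))) = -74341/((-87100/(-7549402))) = -74341/((-87100*(-1/7549402))) = -74341/43550/3774701 = -74341*3774701/43550 = -280615047041/43550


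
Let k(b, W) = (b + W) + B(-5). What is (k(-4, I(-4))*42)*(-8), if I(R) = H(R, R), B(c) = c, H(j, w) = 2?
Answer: 2352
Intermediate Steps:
I(R) = 2
k(b, W) = -5 + W + b (k(b, W) = (b + W) - 5 = (W + b) - 5 = -5 + W + b)
(k(-4, I(-4))*42)*(-8) = ((-5 + 2 - 4)*42)*(-8) = -7*42*(-8) = -294*(-8) = 2352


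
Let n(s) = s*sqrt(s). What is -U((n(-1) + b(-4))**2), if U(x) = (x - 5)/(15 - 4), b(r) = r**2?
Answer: -250/11 + 32*I/11 ≈ -22.727 + 2.9091*I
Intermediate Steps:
n(s) = s**(3/2)
U(x) = -5/11 + x/11 (U(x) = (-5 + x)/11 = (-5 + x)*(1/11) = -5/11 + x/11)
-U((n(-1) + b(-4))**2) = -(-5/11 + ((-1)**(3/2) + (-4)**2)**2/11) = -(-5/11 + (-I + 16)**2/11) = -(-5/11 + (16 - I)**2/11) = 5/11 - (16 - I)**2/11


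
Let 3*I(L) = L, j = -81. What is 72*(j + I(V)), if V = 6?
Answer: -5688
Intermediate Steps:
I(L) = L/3
72*(j + I(V)) = 72*(-81 + (⅓)*6) = 72*(-81 + 2) = 72*(-79) = -5688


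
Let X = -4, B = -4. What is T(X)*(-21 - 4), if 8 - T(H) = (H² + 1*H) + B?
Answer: 0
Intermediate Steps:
T(H) = 12 - H - H² (T(H) = 8 - ((H² + 1*H) - 4) = 8 - ((H² + H) - 4) = 8 - ((H + H²) - 4) = 8 - (-4 + H + H²) = 8 + (4 - H - H²) = 12 - H - H²)
T(X)*(-21 - 4) = (12 - 1*(-4) - 1*(-4)²)*(-21 - 4) = (12 + 4 - 1*16)*(-25) = (12 + 4 - 16)*(-25) = 0*(-25) = 0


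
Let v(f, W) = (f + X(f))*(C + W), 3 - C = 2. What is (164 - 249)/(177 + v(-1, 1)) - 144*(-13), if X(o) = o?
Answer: 323771/173 ≈ 1871.5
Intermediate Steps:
C = 1 (C = 3 - 1*2 = 3 - 2 = 1)
v(f, W) = 2*f*(1 + W) (v(f, W) = (f + f)*(1 + W) = (2*f)*(1 + W) = 2*f*(1 + W))
(164 - 249)/(177 + v(-1, 1)) - 144*(-13) = (164 - 249)/(177 + 2*(-1)*(1 + 1)) - 144*(-13) = -85/(177 + 2*(-1)*2) - 18*(-104) = -85/(177 - 4) + 1872 = -85/173 + 1872 = 323771/173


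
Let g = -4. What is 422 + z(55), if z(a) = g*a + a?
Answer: 257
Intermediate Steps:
z(a) = -3*a (z(a) = -4*a + a = -3*a)
422 + z(55) = 422 - 3*55 = 422 - 165 = 257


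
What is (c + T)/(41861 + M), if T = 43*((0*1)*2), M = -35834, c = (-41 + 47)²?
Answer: 12/2009 ≈ 0.0059731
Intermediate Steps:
c = 36 (c = 6² = 36)
T = 0 (T = 43*(0*2) = 43*0 = 0)
(c + T)/(41861 + M) = (36 + 0)/(41861 - 35834) = 36/6027 = 36*(1/6027) = 12/2009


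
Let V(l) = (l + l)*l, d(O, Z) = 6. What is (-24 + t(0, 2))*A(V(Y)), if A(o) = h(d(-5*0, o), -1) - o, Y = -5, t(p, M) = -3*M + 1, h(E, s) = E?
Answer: 1276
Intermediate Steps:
t(p, M) = 1 - 3*M
V(l) = 2*l² (V(l) = (2*l)*l = 2*l²)
A(o) = 6 - o
(-24 + t(0, 2))*A(V(Y)) = (-24 + (1 - 3*2))*(6 - 2*(-5)²) = (-24 + (1 - 6))*(6 - 2*25) = (-24 - 5)*(6 - 1*50) = -29*(6 - 50) = -29*(-44) = 1276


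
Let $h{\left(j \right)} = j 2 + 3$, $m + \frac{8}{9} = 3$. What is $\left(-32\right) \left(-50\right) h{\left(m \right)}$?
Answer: $\frac{104000}{9} \approx 11556.0$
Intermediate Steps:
$m = \frac{19}{9}$ ($m = - \frac{8}{9} + 3 = \frac{19}{9} \approx 2.1111$)
$h{\left(j \right)} = 3 + 2 j$ ($h{\left(j \right)} = 2 j + 3 = 3 + 2 j$)
$\left(-32\right) \left(-50\right) h{\left(m \right)} = \left(-32\right) \left(-50\right) \left(3 + 2 \cdot \frac{19}{9}\right) = 1600 \left(3 + \frac{38}{9}\right) = 1600 \cdot \frac{65}{9} = \frac{104000}{9}$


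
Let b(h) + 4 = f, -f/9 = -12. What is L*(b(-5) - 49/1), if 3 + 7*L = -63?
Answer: -3630/7 ≈ -518.57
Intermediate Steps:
f = 108 (f = -9*(-12) = 108)
L = -66/7 (L = -3/7 + (⅐)*(-63) = -3/7 - 9 = -66/7 ≈ -9.4286)
b(h) = 104 (b(h) = -4 + 108 = 104)
L*(b(-5) - 49/1) = -66*(104 - 49/1)/7 = -66*(104 - 49*1)/7 = -66*(104 - 49)/7 = -66/7*55 = -3630/7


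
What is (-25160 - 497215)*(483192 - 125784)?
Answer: -186701004000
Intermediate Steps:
(-25160 - 497215)*(483192 - 125784) = -522375*357408 = -186701004000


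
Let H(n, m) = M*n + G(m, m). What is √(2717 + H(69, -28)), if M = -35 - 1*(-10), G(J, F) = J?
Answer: 2*√241 ≈ 31.048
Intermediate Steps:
M = -25 (M = -35 + 10 = -25)
H(n, m) = m - 25*n (H(n, m) = -25*n + m = m - 25*n)
√(2717 + H(69, -28)) = √(2717 + (-28 - 25*69)) = √(2717 + (-28 - 1725)) = √(2717 - 1753) = √964 = 2*√241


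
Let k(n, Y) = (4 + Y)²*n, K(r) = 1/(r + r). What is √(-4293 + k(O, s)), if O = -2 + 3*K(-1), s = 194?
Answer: 9*I*√1747 ≈ 376.17*I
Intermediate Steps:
K(r) = 1/(2*r)
O = -7/2 (O = -2 + 3*((½)/(-1)) = -2 + 3*((½)*(-1)) = -2 + 3*(-½) = -2 - 3/2 = -7/2 ≈ -3.5000)
k(n, Y) = n*(4 + Y)²
√(-4293 + k(O, s)) = √(-4293 - 7*(4 + 194)²/2) = √(-4293 - 7/2*198²) = √(-4293 - 7/2*39204) = √(-4293 - 137214) = √(-141507) = 9*I*√1747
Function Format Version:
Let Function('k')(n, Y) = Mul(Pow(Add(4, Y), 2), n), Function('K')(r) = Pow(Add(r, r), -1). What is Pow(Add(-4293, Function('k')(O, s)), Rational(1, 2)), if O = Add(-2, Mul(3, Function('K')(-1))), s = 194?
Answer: Mul(9, I, Pow(1747, Rational(1, 2))) ≈ Mul(376.17, I)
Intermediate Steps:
Function('K')(r) = Mul(Rational(1, 2), Pow(r, -1)) (Function('K')(r) = Pow(Mul(2, r), -1) = Mul(Rational(1, 2), Pow(r, -1)))
O = Rational(-7, 2) (O = Add(-2, Mul(3, Mul(Rational(1, 2), Pow(-1, -1)))) = Add(-2, Mul(3, Mul(Rational(1, 2), -1))) = Add(-2, Mul(3, Rational(-1, 2))) = Add(-2, Rational(-3, 2)) = Rational(-7, 2) ≈ -3.5000)
Function('k')(n, Y) = Mul(n, Pow(Add(4, Y), 2))
Pow(Add(-4293, Function('k')(O, s)), Rational(1, 2)) = Pow(Add(-4293, Mul(Rational(-7, 2), Pow(Add(4, 194), 2))), Rational(1, 2)) = Pow(Add(-4293, Mul(Rational(-7, 2), Pow(198, 2))), Rational(1, 2)) = Pow(Add(-4293, Mul(Rational(-7, 2), 39204)), Rational(1, 2)) = Pow(Add(-4293, -137214), Rational(1, 2)) = Pow(-141507, Rational(1, 2)) = Mul(9, I, Pow(1747, Rational(1, 2)))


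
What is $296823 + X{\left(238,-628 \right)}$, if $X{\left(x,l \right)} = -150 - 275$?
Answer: $296398$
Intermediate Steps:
$X{\left(x,l \right)} = -425$ ($X{\left(x,l \right)} = -150 - 275 = -425$)
$296823 + X{\left(238,-628 \right)} = 296823 - 425 = 296398$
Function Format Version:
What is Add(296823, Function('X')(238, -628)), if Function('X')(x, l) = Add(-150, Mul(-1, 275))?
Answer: 296398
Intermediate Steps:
Function('X')(x, l) = -425 (Function('X')(x, l) = Add(-150, -275) = -425)
Add(296823, Function('X')(238, -628)) = Add(296823, -425) = 296398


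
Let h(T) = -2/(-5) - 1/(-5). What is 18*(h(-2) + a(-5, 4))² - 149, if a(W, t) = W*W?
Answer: 291187/25 ≈ 11647.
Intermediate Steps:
a(W, t) = W²
h(T) = ⅗ (h(T) = -2*(-⅕) - 1*(-⅕) = ⅖ + ⅕ = ⅗)
18*(h(-2) + a(-5, 4))² - 149 = 18*(⅗ + (-5)²)² - 149 = 18*(⅗ + 25)² - 149 = 18*(128/5)² - 149 = 18*(16384/25) - 149 = 294912/25 - 149 = 291187/25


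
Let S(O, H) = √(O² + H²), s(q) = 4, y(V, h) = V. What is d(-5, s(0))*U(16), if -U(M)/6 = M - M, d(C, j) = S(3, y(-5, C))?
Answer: 0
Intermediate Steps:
S(O, H) = √(H² + O²)
d(C, j) = √34 (d(C, j) = √((-5)² + 3²) = √(25 + 9) = √34)
U(M) = 0 (U(M) = -6*(M - M) = -6*0 = 0)
d(-5, s(0))*U(16) = √34*0 = 0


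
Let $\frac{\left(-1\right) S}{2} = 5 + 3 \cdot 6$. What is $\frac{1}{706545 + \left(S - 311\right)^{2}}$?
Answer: $\frac{1}{833994} \approx 1.199 \cdot 10^{-6}$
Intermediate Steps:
$S = -46$ ($S = - 2 \left(5 + 3 \cdot 6\right) = - 2 \left(5 + 18\right) = \left(-2\right) 23 = -46$)
$\frac{1}{706545 + \left(S - 311\right)^{2}} = \frac{1}{706545 + \left(-46 - 311\right)^{2}} = \frac{1}{706545 + \left(-357\right)^{2}} = \frac{1}{706545 + 127449} = \frac{1}{833994}$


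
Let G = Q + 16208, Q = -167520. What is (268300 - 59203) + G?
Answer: 57785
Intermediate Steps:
G = -151312 (G = -167520 + 16208 = -151312)
(268300 - 59203) + G = (268300 - 59203) - 151312 = 209097 - 151312 = 57785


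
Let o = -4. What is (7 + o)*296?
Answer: 888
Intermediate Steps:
(7 + o)*296 = (7 - 4)*296 = 3*296 = 888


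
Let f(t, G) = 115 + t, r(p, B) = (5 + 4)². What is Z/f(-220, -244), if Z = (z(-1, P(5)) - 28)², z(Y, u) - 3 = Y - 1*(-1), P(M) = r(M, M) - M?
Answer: -125/21 ≈ -5.9524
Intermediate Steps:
r(p, B) = 81 (r(p, B) = 9² = 81)
P(M) = 81 - M
z(Y, u) = 4 + Y (z(Y, u) = 3 + (Y - 1*(-1)) = 3 + (Y + 1) = 3 + (1 + Y) = 4 + Y)
Z = 625 (Z = ((4 - 1) - 28)² = (3 - 28)² = (-25)² = 625)
Z/f(-220, -244) = 625/(115 - 220) = 625/(-105) = 625*(-1/105) = -125/21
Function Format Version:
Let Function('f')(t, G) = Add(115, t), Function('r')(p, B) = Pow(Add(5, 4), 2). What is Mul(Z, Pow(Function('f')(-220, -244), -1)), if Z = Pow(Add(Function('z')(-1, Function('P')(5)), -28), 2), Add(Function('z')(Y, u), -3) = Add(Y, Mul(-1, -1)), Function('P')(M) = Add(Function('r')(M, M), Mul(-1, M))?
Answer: Rational(-125, 21) ≈ -5.9524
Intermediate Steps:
Function('r')(p, B) = 81 (Function('r')(p, B) = Pow(9, 2) = 81)
Function('P')(M) = Add(81, Mul(-1, M))
Function('z')(Y, u) = Add(4, Y) (Function('z')(Y, u) = Add(3, Add(Y, Mul(-1, -1))) = Add(3, Add(Y, 1)) = Add(3, Add(1, Y)) = Add(4, Y))
Z = 625 (Z = Pow(Add(Add(4, -1), -28), 2) = Pow(Add(3, -28), 2) = Pow(-25, 2) = 625)
Mul(Z, Pow(Function('f')(-220, -244), -1)) = Mul(625, Pow(Add(115, -220), -1)) = Mul(625, Pow(-105, -1)) = Mul(625, Rational(-1, 105)) = Rational(-125, 21)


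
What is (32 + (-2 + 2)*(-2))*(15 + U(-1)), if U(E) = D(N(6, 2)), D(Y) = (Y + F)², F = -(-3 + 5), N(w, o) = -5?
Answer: 2048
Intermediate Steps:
F = -2 (F = -1*2 = -2)
D(Y) = (-2 + Y)² (D(Y) = (Y - 2)² = (-2 + Y)²)
U(E) = 49 (U(E) = (-2 - 5)² = (-7)² = 49)
(32 + (-2 + 2)*(-2))*(15 + U(-1)) = (32 + (-2 + 2)*(-2))*(15 + 49) = (32 + 0*(-2))*64 = (32 + 0)*64 = 32*64 = 2048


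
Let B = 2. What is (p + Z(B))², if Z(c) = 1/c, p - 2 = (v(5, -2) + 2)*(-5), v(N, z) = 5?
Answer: 4225/4 ≈ 1056.3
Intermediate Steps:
p = -33 (p = 2 + (5 + 2)*(-5) = 2 + 7*(-5) = 2 - 35 = -33)
Z(c) = 1/c
(p + Z(B))² = (-33 + 1/2)² = (-33 + ½)² = (-65/2)² = 4225/4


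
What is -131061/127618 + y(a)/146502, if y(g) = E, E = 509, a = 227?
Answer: -4783935265/4674073059 ≈ -1.0235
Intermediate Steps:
y(g) = 509
-131061/127618 + y(a)/146502 = -131061/127618 + 509/146502 = -4783935265/4674073059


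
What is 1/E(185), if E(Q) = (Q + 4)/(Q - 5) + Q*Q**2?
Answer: 20/126632521 ≈ 1.5794e-7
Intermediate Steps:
E(Q) = Q**3 + (4 + Q)/(-5 + Q) (E(Q) = (4 + Q)/(-5 + Q) + Q**3 = Q**3 + (4 + Q)/(-5 + Q))
1/E(185) = 1/((4 + 185 + 185**4 - 5*185**3)/(-5 + 185)) = 1/((4 + 185 + 1171350625 - 5*6331625)/180) = 1/((4 + 185 + 1171350625 - 31658125)/180) = 1/((1/180)*1139692689) = 1/(126632521/20) = 20/126632521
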